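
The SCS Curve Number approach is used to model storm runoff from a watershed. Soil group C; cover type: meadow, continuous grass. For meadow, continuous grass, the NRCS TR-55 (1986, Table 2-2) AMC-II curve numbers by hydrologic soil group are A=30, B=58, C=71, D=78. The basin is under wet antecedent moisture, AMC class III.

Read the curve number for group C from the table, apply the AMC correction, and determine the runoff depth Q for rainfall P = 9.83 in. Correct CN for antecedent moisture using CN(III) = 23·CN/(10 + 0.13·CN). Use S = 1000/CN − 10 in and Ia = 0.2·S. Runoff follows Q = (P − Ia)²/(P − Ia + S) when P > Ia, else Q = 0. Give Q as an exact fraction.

Q = 2393948523121/300021128700 in ≈ 7.979 in

NRCS table: meadow, continuous grass, soil group C → CN(II) = 71
CN(III) from CN(II)=71: (23·71)/(10 + 0.13·71) = 163300/1923 ≈ 84.919
Retention S: 1000/CN − 10 with CN=84.919 → S = 2900/1633 ≈ 1.776 in
Ia = 0.2·(2900/1633) = 580/1633 in ≈ 0.355 in
P − Ia = 9.830 − 0.355 = 1547239/163300 ≈ 9.475 in (> 0, runoff occurs)
Q: (1547239/163300)² ÷ (1837239/163300) = 2393948523121/300021128700 in (≈ 7.979 in)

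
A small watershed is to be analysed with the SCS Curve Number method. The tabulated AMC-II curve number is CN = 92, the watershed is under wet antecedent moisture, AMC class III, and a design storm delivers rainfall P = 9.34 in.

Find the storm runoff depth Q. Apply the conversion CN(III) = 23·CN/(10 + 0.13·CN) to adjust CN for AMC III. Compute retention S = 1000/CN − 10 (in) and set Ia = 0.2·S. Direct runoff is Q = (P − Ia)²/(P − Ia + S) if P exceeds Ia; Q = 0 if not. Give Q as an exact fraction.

Wet (AMC III): CN(III) = 23·92/(10 + 0.13·92) = 2116/(549/25) = 52900/549 ≈ 96.357
Max retention: S = 1000/(52900/549) − 10 = 200/529 in (≈ 0.378 in)
Ia = 0.2·(200/529) = 40/529 in ≈ 0.076 in
Excess rainfall: 9.340 − 0.076 = 9.264 in; P > Ia so Q > 0
Runoff Q = (P−Ia)²/(P−Ia+S) = (9.264)²/(9.264+0.378) = 60046071849/6745887350 ≈ 8.901 in

Q = 60046071849/6745887350 in ≈ 8.901 in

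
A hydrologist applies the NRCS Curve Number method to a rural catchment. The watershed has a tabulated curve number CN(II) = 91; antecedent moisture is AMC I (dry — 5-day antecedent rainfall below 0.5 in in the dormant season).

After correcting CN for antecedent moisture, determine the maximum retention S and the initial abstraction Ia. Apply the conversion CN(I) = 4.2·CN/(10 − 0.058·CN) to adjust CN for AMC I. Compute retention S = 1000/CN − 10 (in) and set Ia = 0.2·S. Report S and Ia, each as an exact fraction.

S = 1500/637 in ≈ 2.355 in; Ia = 300/637 in ≈ 0.471 in

CN(I) from CN(II)=91: (4.2·91)/(10 − 0.058·91) = 63700/787 ≈ 80.940
Max retention: S = 1000/(63700/787) − 10 = 1500/637 in (≈ 2.355 in)
Ia = 0.2·(1500/637) = 300/637 in ≈ 0.471 in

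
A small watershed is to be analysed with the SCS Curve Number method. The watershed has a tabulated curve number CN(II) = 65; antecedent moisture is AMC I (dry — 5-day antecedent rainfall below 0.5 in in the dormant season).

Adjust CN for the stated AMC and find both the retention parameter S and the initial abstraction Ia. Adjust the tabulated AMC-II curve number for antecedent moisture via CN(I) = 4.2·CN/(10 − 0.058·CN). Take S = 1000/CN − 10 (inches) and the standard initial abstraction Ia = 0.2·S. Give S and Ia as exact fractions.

Adjust CN=65 to AMC I: 4.2·65/(10 − 0.058·65) → 273 ÷ (623/100) = 3900/89 ≈ 43.820
Retention S: 1000/CN − 10 with CN=43.820 → S = 500/39 ≈ 12.821 in
Ia = 0.2S: 0.2·12.821 = 2.564 in (exactly 100/39)

S = 500/39 in ≈ 12.821 in; Ia = 100/39 in ≈ 2.564 in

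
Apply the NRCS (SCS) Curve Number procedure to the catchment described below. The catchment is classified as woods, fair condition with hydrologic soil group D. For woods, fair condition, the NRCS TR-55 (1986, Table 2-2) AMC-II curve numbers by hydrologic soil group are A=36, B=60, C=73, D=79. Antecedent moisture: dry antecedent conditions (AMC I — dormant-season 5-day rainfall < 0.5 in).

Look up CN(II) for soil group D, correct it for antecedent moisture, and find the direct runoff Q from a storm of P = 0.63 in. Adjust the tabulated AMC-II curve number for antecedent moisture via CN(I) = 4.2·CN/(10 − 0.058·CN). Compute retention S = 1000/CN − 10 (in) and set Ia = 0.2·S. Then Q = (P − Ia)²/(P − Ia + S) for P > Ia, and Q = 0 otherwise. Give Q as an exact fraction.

Q = 0 in ≈ 0.000 in

NRCS table: woods, fair condition, soil group D → CN(II) = 79
CN(I) from CN(II)=79: (4.2·79)/(10 − 0.058·79) = 7900/129 ≈ 61.240
Retention S: 1000/CN − 10 with CN=61.240 → S = 500/79 ≈ 6.329 in
Ia = 0.2S: 0.2·6.329 = 1.266 in (exactly 100/79)
P = 0.630 ≤ Ia = 1.266 in: entire storm abstracted, Q = 0.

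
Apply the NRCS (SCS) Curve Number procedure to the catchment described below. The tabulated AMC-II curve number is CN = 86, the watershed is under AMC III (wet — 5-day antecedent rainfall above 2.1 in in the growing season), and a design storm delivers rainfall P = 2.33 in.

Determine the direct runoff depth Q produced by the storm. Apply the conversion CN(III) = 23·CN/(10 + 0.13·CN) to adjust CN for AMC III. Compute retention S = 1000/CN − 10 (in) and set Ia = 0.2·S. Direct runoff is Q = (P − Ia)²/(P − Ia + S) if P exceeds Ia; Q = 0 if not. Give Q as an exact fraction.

Q = 46844974969/28328619300 in ≈ 1.654 in

Wet (AMC III): CN(III) = 23·86/(10 + 0.13·86) = 1978/(1059/50) = 98900/1059 ≈ 93.390
Max retention: S = 1000/(98900/1059) − 10 = 700/989 in (≈ 0.708 in)
Initial abstraction Ia = S/5 = (700/989)/5 = 140/989 ≈ 0.142 in
Excess rainfall: 2.330 − 0.142 = 2.188 in; P > Ia so Q > 0
Runoff Q = (P−Ia)²/(P−Ia+S) = (2.188)²/(2.188+0.708) = 46844974969/28328619300 ≈ 1.654 in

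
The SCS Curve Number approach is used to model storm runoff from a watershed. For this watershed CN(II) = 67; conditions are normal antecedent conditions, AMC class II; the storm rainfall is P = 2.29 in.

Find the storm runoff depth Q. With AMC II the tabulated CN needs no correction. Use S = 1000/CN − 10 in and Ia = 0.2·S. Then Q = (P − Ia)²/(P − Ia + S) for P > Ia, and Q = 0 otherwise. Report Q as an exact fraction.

Q = 76440049/279678100 in ≈ 0.273 in

Average conditions: CN = 67 (no AMC adjustment).
Retention S: 1000/CN − 10 with CN=67.000 → S = 330/67 ≈ 4.925 in
Initial abstraction Ia = S/5 = (330/67)/5 = 66/67 ≈ 0.985 in
Since P=2.290 > Ia=0.985: effective rainfall P−Ia = 8743/6700 in
Q = (8743/6700)²/((8743/6700) + 330/67) = (76440049/44890000)/(41743/6700) = 76440049/279678100 in ≈ 0.273 in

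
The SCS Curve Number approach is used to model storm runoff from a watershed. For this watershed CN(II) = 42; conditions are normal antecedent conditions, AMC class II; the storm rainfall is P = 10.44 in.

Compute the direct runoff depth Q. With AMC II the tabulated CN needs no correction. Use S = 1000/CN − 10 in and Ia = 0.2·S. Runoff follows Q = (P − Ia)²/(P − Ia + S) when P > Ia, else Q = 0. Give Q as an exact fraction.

CN(II) = 42; AMC II needs no correction.
Retention S: 1000/CN − 10 with CN=42.000 → S = 290/21 ≈ 13.810 in
Ia = 0.2S: 0.2·13.810 = 2.762 in (exactly 58/21)
P − Ia = 10.440 − 2.762 = 4031/525 ≈ 7.678 in (> 0, runoff occurs)
Q = (4031/525)²/((4031/525) + 290/21) = (16248961/275625)/(11281/525) = 560309/204225 in ≈ 2.744 in

Q = 560309/204225 in ≈ 2.744 in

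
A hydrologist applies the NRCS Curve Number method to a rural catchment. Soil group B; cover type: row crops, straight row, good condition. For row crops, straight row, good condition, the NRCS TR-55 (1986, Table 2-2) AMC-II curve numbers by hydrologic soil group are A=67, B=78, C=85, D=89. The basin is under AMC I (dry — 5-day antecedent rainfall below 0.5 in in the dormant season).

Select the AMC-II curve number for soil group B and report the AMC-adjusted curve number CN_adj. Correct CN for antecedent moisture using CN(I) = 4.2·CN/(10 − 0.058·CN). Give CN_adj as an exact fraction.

NRCS table: row crops, straight row, good condition, soil group B → CN(II) = 78
Adjust CN=78 to AMC I: 4.2·78/(10 − 0.058·78) → (1638/5) ÷ (1369/250) = 81900/1369 ≈ 59.825

CN_adj = 81900/1369 ≈ 59.825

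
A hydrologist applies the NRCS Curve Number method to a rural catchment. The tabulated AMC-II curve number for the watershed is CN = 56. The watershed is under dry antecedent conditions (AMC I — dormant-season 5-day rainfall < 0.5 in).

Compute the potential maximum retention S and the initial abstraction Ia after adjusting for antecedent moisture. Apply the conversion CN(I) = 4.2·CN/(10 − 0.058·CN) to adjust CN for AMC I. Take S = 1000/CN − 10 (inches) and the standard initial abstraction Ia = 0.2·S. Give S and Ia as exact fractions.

Adjust CN=56 to AMC I: 4.2·56/(10 − 0.058·56) → (1176/5) ÷ (844/125) = 7350/211 ≈ 34.834
Max retention: S = 1000/(7350/211) − 10 = 2750/147 in (≈ 18.707 in)
Initial abstraction Ia = S/5 = (2750/147)/5 = 550/147 ≈ 3.741 in

S = 2750/147 in ≈ 18.707 in; Ia = 550/147 in ≈ 3.741 in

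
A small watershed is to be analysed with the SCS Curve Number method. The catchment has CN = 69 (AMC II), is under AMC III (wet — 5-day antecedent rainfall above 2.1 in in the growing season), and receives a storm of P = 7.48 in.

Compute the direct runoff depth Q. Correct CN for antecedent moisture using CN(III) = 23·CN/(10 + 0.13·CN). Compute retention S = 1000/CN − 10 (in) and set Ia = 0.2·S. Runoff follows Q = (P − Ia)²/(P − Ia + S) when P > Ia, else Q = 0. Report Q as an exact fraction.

Wet (AMC III): CN(III) = 23·69/(10 + 0.13·69) = 1587/(1897/100) = 158700/1897 ≈ 83.658
Max retention: S = 1000/(158700/1897) − 10 = 3100/1587 in (≈ 1.953 in)
Initial abstraction Ia = S/5 = (3100/1587)/5 = 620/1587 ≈ 0.391 in
Since P=7.480 > Ia=0.391: effective rainfall P−Ia = 281269/39675 in
Runoff Q = (P−Ia)²/(P−Ia+S) = (7.089)²/(7.089+1.953) = 79112250361/14234160075 ≈ 5.558 in

Q = 79112250361/14234160075 in ≈ 5.558 in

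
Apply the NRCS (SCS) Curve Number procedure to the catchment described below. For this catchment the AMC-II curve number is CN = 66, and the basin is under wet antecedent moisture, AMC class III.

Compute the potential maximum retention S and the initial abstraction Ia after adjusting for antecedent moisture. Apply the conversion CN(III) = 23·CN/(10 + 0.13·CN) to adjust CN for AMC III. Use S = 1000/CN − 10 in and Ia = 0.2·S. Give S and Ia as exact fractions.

S = 1700/759 in ≈ 2.240 in; Ia = 340/759 in ≈ 0.448 in

Adjust CN=66 to AMC III: 23·66/(10 + 0.13·66) → 1518 ÷ (929/50) = 75900/929 ≈ 81.701
Retention S: 1000/CN − 10 with CN=81.701 → S = 1700/759 ≈ 2.240 in
Ia = 0.2S: 0.2·2.240 = 0.448 in (exactly 340/759)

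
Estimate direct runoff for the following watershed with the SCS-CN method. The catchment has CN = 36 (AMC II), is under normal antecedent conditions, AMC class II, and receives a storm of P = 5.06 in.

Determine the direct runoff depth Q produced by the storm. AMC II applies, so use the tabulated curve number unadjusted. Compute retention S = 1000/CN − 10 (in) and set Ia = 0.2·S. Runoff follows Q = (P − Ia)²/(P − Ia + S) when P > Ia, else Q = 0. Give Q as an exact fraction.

Q = 458329/3904650 in ≈ 0.117 in

Average conditions: CN = 36 (no AMC adjustment).
Retention S: 1000/CN − 10 with CN=36.000 → S = 160/9 ≈ 17.778 in
Initial abstraction Ia = S/5 = (160/9)/5 = 32/9 ≈ 3.556 in
Since P=5.060 > Ia=3.556: effective rainfall P−Ia = 677/450 in
Q = (677/450)²/((677/450) + 160/9) = (458329/202500)/(8677/450) = 458329/3904650 in ≈ 0.117 in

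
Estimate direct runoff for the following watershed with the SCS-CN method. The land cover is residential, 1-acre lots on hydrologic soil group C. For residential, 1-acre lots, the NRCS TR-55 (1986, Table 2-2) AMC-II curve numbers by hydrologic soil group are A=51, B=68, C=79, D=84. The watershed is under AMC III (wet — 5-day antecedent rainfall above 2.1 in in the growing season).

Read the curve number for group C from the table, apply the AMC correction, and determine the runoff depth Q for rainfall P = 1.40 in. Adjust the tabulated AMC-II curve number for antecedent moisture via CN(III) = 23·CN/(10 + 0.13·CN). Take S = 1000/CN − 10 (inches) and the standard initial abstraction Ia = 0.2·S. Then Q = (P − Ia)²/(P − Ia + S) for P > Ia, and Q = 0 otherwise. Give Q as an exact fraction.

NRCS table: residential, 1-acre lots, soil group C → CN(II) = 79
Adjust CN=79 to AMC III: 23·79/(10 + 0.13·79) → 1817 ÷ (2027/100) = 181700/2027 ≈ 89.640
Retention S: 1000/CN − 10 with CN=89.640 → S = 2100/1817 ≈ 1.156 in
Ia = 0.2S: 0.2·1.156 = 0.231 in (exactly 420/1817)
Excess rainfall: 1.400 − 0.231 = 1.169 in; P > Ia so Q > 0
Runoff Q = (P−Ia)²/(P−Ia+S) = (1.169)²/(1.169+1.156) = 2301289/3915635 ≈ 0.588 in

Q = 2301289/3915635 in ≈ 0.588 in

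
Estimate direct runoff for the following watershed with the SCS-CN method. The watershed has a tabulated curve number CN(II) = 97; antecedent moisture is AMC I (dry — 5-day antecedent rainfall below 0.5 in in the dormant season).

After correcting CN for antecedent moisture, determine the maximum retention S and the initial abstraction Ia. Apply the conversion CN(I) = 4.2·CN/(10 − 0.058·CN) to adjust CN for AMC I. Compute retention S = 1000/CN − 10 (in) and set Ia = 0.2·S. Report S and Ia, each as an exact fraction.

S = 500/679 in ≈ 0.736 in; Ia = 100/679 in ≈ 0.147 in

CN(I) from CN(II)=97: (4.2·97)/(10 − 0.058·97) = 67900/729 ≈ 93.141
Retention S: 1000/CN − 10 with CN=93.141 → S = 500/679 ≈ 0.736 in
Initial abstraction Ia = S/5 = (500/679)/5 = 100/679 ≈ 0.147 in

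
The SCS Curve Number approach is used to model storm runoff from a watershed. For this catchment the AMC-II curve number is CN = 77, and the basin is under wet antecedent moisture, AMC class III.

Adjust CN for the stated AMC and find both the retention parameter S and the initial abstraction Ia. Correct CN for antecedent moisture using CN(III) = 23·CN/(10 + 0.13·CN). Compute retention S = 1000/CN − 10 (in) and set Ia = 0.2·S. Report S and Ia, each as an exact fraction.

S = 100/77 in ≈ 1.299 in; Ia = 20/77 in ≈ 0.260 in

Wet (AMC III): CN(III) = 23·77/(10 + 0.13·77) = 1771/(2001/100) = 7700/87 ≈ 88.506
Retention S: 1000/CN − 10 with CN=88.506 → S = 100/77 ≈ 1.299 in
Initial abstraction Ia = S/5 = (100/77)/5 = 20/77 ≈ 0.260 in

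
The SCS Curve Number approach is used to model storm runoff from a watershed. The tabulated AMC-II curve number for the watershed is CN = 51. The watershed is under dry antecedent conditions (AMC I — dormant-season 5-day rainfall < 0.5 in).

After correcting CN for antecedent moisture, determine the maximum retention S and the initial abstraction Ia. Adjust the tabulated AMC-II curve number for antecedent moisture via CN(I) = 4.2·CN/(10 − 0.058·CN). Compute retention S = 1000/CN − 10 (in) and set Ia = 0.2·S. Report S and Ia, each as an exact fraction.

S = 3500/153 in ≈ 22.876 in; Ia = 700/153 in ≈ 4.575 in

CN(I) from CN(II)=51: (4.2·51)/(10 − 0.058·51) = 15300/503 ≈ 30.417
Max retention: S = 1000/(15300/503) − 10 = 3500/153 in (≈ 22.876 in)
Ia = 0.2·(3500/153) = 700/153 in ≈ 4.575 in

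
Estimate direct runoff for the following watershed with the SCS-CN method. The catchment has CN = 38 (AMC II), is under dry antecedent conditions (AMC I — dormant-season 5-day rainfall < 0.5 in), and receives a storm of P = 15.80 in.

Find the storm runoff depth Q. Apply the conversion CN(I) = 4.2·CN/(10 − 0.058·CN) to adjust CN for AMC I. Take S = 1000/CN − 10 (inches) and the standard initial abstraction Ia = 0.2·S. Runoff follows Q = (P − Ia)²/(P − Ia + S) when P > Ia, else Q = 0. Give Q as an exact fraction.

Dry (AMC I): CN(I) = 4.2·38/(10 − 0.058·38) = (798/5)/(1949/250) = 39900/1949 ≈ 20.472
Max retention: S = 1000/(39900/1949) − 10 = 15500/399 in (≈ 38.847 in)
Initial abstraction Ia = S/5 = (15500/399)/5 = 3100/399 ≈ 7.769 in
Since P=15.800 > Ia=7.769: effective rainfall P−Ia = 16021/1995 in
Runoff Q = (P−Ia)²/(P−Ia+S) = (8.031)²/(8.031+38.847) = 256672441/186574395 ≈ 1.376 in

Q = 256672441/186574395 in ≈ 1.376 in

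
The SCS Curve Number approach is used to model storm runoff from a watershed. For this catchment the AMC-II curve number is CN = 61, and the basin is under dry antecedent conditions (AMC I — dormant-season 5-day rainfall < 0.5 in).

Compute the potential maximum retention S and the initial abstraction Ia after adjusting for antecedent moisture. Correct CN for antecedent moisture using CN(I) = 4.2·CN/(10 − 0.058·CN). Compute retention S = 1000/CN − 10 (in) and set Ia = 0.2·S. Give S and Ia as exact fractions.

S = 6500/427 in ≈ 15.222 in; Ia = 1300/427 in ≈ 3.044 in

Adjust CN=61 to AMC I: 4.2·61/(10 − 0.058·61) → (1281/5) ÷ (3231/500) = 42700/1077 ≈ 39.647
Max retention: S = 1000/(42700/1077) − 10 = 6500/427 in (≈ 15.222 in)
Ia = 0.2S: 0.2·15.222 = 3.044 in (exactly 1300/427)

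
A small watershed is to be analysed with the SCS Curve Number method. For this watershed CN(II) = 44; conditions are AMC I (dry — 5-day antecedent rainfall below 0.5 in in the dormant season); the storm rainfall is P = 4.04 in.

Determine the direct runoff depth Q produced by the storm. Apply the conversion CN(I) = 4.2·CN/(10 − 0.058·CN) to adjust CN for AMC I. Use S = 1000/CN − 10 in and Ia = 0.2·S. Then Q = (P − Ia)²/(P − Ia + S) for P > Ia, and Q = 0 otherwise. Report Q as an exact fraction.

Q = 0 in ≈ 0.000 in

Adjust CN=44 to AMC I: 4.2·44/(10 − 0.058·44) → (924/5) ÷ (931/125) = 3300/133 ≈ 24.812
Max retention: S = 1000/(3300/133) − 10 = 1000/33 in (≈ 30.303 in)
Ia = 0.2·(1000/33) = 200/33 in ≈ 6.061 in
P = 4.040 ≤ Ia = 6.061 in: entire storm abstracted, Q = 0.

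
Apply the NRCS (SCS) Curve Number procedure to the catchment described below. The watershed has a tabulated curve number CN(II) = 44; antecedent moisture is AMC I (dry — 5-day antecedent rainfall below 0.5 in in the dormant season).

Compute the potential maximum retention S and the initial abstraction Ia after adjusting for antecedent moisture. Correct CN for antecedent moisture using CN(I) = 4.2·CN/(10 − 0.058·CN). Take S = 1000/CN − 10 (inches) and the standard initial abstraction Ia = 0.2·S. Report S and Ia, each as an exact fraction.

Dry (AMC I): CN(I) = 4.2·44/(10 − 0.058·44) = (924/5)/(931/125) = 3300/133 ≈ 24.812
S = 1000/(3300/133) − 10 = 1000/33 in ≈ 30.303 in
Ia = 0.2·(1000/33) = 200/33 in ≈ 6.061 in

S = 1000/33 in ≈ 30.303 in; Ia = 200/33 in ≈ 6.061 in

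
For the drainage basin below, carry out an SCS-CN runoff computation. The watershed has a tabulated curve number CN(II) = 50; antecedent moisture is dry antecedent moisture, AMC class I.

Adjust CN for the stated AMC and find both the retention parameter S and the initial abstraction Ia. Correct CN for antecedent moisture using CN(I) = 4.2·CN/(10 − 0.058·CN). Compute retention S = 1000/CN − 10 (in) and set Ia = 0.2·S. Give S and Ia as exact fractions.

Dry (AMC I): CN(I) = 4.2·50/(10 − 0.058·50) = 210/(71/10) = 2100/71 ≈ 29.577
Max retention: S = 1000/(2100/71) − 10 = 500/21 in (≈ 23.810 in)
Ia = 0.2·(500/21) = 100/21 in ≈ 4.762 in

S = 500/21 in ≈ 23.810 in; Ia = 100/21 in ≈ 4.762 in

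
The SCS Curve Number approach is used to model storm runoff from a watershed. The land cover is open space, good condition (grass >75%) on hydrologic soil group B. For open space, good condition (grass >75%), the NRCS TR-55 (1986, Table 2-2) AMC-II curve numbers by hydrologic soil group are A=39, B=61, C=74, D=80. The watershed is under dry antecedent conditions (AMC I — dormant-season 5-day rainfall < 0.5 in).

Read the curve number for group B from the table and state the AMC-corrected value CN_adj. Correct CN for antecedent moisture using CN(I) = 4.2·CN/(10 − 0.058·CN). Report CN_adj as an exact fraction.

NRCS table: open space, good condition (grass >75%), soil group B → CN(II) = 61
Dry (AMC I): CN(I) = 4.2·61/(10 − 0.058·61) = (1281/5)/(3231/500) = 42700/1077 ≈ 39.647

CN_adj = 42700/1077 ≈ 39.647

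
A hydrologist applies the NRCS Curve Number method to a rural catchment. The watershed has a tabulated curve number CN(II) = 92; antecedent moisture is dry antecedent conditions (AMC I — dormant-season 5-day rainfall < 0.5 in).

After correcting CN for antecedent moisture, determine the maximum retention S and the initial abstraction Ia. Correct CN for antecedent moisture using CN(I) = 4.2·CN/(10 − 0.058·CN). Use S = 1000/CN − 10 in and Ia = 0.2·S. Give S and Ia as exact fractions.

CN(I) from CN(II)=92: (4.2·92)/(10 − 0.058·92) = 48300/583 ≈ 82.847
S = 1000/(48300/583) − 10 = 1000/483 in ≈ 2.070 in
Initial abstraction Ia = S/5 = (1000/483)/5 = 200/483 ≈ 0.414 in

S = 1000/483 in ≈ 2.070 in; Ia = 200/483 in ≈ 0.414 in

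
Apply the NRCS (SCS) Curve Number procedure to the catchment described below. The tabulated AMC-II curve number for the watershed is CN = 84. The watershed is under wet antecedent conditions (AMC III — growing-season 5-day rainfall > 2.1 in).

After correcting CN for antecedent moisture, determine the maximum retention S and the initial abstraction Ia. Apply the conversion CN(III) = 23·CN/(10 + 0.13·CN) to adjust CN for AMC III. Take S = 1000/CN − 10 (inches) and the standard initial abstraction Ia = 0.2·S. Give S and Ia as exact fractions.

Wet (AMC III): CN(III) = 23·84/(10 + 0.13·84) = 1932/(523/25) = 48300/523 ≈ 92.352
Max retention: S = 1000/(48300/523) − 10 = 400/483 in (≈ 0.828 in)
Ia = 0.2·(400/483) = 80/483 in ≈ 0.166 in

S = 400/483 in ≈ 0.828 in; Ia = 80/483 in ≈ 0.166 in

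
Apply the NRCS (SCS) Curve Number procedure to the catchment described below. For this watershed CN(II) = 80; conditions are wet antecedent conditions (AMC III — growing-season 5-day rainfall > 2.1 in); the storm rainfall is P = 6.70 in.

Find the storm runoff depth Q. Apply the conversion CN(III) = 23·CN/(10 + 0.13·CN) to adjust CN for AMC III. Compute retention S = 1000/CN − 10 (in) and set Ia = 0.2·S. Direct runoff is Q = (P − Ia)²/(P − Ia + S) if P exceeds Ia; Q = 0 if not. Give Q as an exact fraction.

Q = 2223081/400430 in ≈ 5.552 in

Adjust CN=80 to AMC III: 23·80/(10 + 0.13·80) → 1840 ÷ (102/5) = 4600/51 ≈ 90.196
S = 1000/(4600/51) − 10 = 25/23 in ≈ 1.087 in
Initial abstraction Ia = S/5 = (25/23)/5 = 5/23 ≈ 0.217 in
Excess rainfall: 6.700 − 0.217 = 6.483 in; P > Ia so Q > 0
Q: (1491/230)² ÷ (1741/230) = 2223081/400430 in (≈ 5.552 in)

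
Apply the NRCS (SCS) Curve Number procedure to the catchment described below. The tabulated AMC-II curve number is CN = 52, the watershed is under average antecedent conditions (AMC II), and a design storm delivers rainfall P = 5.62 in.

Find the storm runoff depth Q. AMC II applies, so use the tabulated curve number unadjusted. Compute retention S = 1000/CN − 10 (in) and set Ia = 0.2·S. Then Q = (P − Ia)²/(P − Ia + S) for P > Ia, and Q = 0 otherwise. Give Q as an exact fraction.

Average conditions: CN = 52 (no AMC adjustment).
Max retention: S = 1000/52 − 10 = 120/13 in (≈ 9.231 in)
Ia = 0.2S: 0.2·9.231 = 1.846 in (exactly 24/13)
Since P=5.620 > Ia=1.846: effective rainfall P−Ia = 2453/650 in
Runoff Q = (P−Ia)²/(P−Ia+S) = (3.774)²/(3.774+9.231) = 6017209/5494450 ≈ 1.095 in

Q = 6017209/5494450 in ≈ 1.095 in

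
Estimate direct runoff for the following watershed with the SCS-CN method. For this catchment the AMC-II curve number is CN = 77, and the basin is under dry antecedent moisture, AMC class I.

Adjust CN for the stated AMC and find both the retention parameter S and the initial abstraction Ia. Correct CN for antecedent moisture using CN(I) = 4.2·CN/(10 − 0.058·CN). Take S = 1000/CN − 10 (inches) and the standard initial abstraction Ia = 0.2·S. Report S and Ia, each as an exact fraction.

S = 11500/1617 in ≈ 7.112 in; Ia = 2300/1617 in ≈ 1.422 in

Adjust CN=77 to AMC I: 4.2·77/(10 − 0.058·77) → (1617/5) ÷ (2767/500) = 161700/2767 ≈ 58.439
Retention S: 1000/CN − 10 with CN=58.439 → S = 11500/1617 ≈ 7.112 in
Ia = 0.2S: 0.2·7.112 = 1.422 in (exactly 2300/1617)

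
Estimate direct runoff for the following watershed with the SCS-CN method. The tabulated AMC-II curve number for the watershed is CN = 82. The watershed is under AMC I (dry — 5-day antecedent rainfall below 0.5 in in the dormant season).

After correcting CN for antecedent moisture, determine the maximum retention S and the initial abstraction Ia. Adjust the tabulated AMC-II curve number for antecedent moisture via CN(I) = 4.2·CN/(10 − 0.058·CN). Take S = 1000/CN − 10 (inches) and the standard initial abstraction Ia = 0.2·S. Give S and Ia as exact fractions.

Adjust CN=82 to AMC I: 4.2·82/(10 − 0.058·82) → (1722/5) ÷ (1311/250) = 28700/437 ≈ 65.675
S = 1000/(28700/437) − 10 = 1500/287 in ≈ 5.226 in
Ia = 0.2S: 0.2·5.226 = 1.045 in (exactly 300/287)

S = 1500/287 in ≈ 5.226 in; Ia = 300/287 in ≈ 1.045 in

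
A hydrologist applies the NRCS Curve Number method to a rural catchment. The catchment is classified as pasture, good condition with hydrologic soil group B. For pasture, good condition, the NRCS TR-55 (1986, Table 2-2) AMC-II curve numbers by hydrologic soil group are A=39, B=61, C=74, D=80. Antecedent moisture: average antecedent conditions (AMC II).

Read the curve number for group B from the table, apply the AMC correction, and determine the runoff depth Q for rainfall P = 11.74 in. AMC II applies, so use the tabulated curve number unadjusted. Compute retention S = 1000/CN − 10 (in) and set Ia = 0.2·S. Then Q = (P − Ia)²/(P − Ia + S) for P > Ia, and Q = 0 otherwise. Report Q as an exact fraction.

Q = 1018056649/156791350 in ≈ 6.493 in

NRCS table: pasture, good condition, soil group B → CN(II) = 61
Average conditions: CN = 61 (no AMC adjustment).
Max retention: S = 1000/61 − 10 = 390/61 in (≈ 6.393 in)
Ia = 0.2S: 0.2·6.393 = 1.279 in (exactly 78/61)
Excess rainfall: 11.740 − 1.279 = 10.461 in; P > Ia so Q > 0
Q = (31907/3050)²/((31907/3050) + 390/61) = (1018056649/9302500)/(51407/3050) = 1018056649/156791350 in ≈ 6.493 in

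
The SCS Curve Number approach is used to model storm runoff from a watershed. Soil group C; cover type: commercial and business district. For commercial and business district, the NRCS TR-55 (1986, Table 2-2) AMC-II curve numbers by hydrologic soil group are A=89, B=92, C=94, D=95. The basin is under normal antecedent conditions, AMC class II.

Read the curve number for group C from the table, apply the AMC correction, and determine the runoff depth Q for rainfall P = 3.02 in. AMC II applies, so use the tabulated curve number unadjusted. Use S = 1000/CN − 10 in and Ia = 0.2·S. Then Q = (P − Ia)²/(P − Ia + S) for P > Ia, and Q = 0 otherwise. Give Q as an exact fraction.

Q = 46199209/19497950 in ≈ 2.369 in

NRCS table: commercial and business district, soil group C → CN(II) = 94
CN(II) = 94; AMC II needs no correction.
Max retention: S = 1000/94 − 10 = 30/47 in (≈ 0.638 in)
Initial abstraction Ia = S/5 = (30/47)/5 = 6/47 ≈ 0.128 in
P − Ia = 3.020 − 0.128 = 6797/2350 ≈ 2.892 in (> 0, runoff occurs)
Q = (6797/2350)²/((6797/2350) + 30/47) = (46199209/5522500)/(8297/2350) = 46199209/19497950 in ≈ 2.369 in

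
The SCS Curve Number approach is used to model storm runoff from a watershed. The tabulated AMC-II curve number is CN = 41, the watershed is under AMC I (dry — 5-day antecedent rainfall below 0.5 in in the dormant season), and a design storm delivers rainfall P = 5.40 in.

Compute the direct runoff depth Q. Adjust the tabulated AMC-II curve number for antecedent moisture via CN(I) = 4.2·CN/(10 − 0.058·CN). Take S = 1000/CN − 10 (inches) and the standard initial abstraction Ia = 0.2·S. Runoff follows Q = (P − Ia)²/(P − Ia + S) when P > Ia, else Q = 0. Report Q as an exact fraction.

Q = 0 in ≈ 0.000 in

Dry (AMC I): CN(I) = 4.2·41/(10 − 0.058·41) = (861/5)/(3811/500) = 86100/3811 ≈ 22.592
Max retention: S = 1000/(86100/3811) − 10 = 29500/861 in (≈ 34.262 in)
Ia = 0.2·(29500/861) = 5900/861 in ≈ 6.852 in
P = 5.400 ≤ Ia = 6.852 in: entire storm abstracted, Q = 0.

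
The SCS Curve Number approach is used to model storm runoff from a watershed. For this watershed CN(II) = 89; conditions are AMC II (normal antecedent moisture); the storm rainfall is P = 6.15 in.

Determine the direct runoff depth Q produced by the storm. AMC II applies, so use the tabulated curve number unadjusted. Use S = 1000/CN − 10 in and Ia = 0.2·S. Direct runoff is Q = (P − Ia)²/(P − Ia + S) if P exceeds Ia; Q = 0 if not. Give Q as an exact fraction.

Q = 110397049/22618460 in ≈ 4.881 in

CN(II) = 89; AMC II needs no correction.
Retention S: 1000/CN − 10 with CN=89.000 → S = 110/89 ≈ 1.236 in
Ia = 0.2S: 0.2·1.236 = 0.247 in (exactly 22/89)
P − Ia = 6.150 − 0.247 = 10507/1780 ≈ 5.903 in (> 0, runoff occurs)
Runoff Q = (P−Ia)²/(P−Ia+S) = (5.903)²/(5.903+1.236) = 110397049/22618460 ≈ 4.881 in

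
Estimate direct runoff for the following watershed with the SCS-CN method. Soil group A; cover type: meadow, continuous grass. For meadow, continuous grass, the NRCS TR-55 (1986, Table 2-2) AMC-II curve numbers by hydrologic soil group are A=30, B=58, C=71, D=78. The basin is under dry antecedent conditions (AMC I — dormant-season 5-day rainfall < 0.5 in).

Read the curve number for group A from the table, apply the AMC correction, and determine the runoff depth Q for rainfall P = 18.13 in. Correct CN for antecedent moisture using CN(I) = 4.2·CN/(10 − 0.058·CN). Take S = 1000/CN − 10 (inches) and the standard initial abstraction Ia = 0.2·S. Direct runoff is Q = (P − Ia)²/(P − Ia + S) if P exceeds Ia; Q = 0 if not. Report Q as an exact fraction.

NRCS table: meadow, continuous grass, soil group A → CN(II) = 30
CN(I) from CN(II)=30: (4.2·30)/(10 − 0.058·30) = 900/59 ≈ 15.254
Retention S: 1000/CN − 10 with CN=15.254 → S = 500/9 ≈ 55.556 in
Ia = 0.2S: 0.2·55.556 = 11.111 in (exactly 100/9)
P − Ia = 18.130 − 11.111 = 6317/900 ≈ 7.019 in (> 0, runoff occurs)
Q: (6317/900)² ÷ (56317/900) = 39904489/50685300 in (≈ 0.787 in)

Q = 39904489/50685300 in ≈ 0.787 in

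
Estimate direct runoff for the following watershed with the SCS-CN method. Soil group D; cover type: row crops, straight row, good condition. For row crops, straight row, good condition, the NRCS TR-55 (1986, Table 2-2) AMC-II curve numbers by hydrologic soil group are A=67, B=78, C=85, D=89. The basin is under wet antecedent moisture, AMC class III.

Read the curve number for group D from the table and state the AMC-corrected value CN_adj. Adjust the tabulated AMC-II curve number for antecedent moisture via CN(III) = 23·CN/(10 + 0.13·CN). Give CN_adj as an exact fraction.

NRCS table: row crops, straight row, good condition, soil group D → CN(II) = 89
Adjust CN=89 to AMC III: 23·89/(10 + 0.13·89) → 2047 ÷ (2157/100) = 204700/2157 ≈ 94.900

CN_adj = 204700/2157 ≈ 94.900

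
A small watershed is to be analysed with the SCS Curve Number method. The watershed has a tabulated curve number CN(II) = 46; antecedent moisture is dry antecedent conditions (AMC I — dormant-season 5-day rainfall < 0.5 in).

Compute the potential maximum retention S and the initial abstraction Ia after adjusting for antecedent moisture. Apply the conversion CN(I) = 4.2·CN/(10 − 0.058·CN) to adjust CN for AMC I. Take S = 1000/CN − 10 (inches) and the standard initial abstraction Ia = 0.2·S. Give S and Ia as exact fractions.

Dry (AMC I): CN(I) = 4.2·46/(10 − 0.058·46) = (966/5)/(1833/250) = 16100/611 ≈ 26.350
S = 1000/(16100/611) − 10 = 4500/161 in ≈ 27.950 in
Ia = 0.2·(4500/161) = 900/161 in ≈ 5.590 in

S = 4500/161 in ≈ 27.950 in; Ia = 900/161 in ≈ 5.590 in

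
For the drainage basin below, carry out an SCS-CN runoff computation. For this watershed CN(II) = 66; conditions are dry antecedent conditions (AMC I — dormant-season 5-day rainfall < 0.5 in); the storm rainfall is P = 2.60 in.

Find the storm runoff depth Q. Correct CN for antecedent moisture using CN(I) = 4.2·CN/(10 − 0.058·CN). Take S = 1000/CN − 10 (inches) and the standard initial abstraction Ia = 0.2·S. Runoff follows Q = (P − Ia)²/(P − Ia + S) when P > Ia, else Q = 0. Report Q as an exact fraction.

Q = 259081/149026185 in ≈ 0.002 in

Dry (AMC I): CN(I) = 4.2·66/(10 − 0.058·66) = (1386/5)/(1543/250) = 69300/1543 ≈ 44.913
Max retention: S = 1000/(69300/1543) − 10 = 8500/693 in (≈ 12.266 in)
Initial abstraction Ia = S/5 = (8500/693)/5 = 1700/693 ≈ 2.453 in
Since P=2.600 > Ia=2.453: effective rainfall P−Ia = 509/3465 in
Runoff Q = (P−Ia)²/(P−Ia+S) = (0.147)²/(0.147+12.266) = 259081/149026185 ≈ 0.002 in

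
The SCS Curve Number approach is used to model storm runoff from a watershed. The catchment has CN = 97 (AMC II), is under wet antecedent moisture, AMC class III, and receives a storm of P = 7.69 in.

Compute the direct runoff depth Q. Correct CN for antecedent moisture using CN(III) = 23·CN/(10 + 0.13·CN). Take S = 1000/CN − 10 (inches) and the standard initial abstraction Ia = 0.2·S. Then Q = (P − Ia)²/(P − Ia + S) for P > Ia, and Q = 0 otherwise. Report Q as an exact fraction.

Q = 2922865510321/388113460900 in ≈ 7.531 in

Adjust CN=97 to AMC III: 23·97/(10 + 0.13·97) → 2231 ÷ (2261/100) = 223100/2261 ≈ 98.673
S = 1000/(223100/2261) − 10 = 300/2231 in ≈ 0.134 in
Ia = 0.2·(300/2231) = 60/2231 in ≈ 0.027 in
Since P=7.690 > Ia=0.027: effective rainfall P−Ia = 1709639/223100 in
Q = (1709639/223100)²/((1709639/223100) + 300/2231) = (2922865510321/49773610000)/(1739639/223100) = 2922865510321/388113460900 in ≈ 7.531 in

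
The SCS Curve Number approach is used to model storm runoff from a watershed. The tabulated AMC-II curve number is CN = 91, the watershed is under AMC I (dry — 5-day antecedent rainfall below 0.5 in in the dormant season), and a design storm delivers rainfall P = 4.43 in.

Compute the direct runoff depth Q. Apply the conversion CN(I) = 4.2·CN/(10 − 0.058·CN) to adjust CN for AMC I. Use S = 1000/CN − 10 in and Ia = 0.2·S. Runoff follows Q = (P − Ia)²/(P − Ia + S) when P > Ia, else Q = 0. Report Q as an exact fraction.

CN(I) from CN(II)=91: (4.2·91)/(10 − 0.058·91) = 63700/787 ≈ 80.940
S = 1000/(63700/787) − 10 = 1500/637 in ≈ 2.355 in
Ia = 0.2S: 0.2·2.355 = 0.471 in (exactly 300/637)
Since P=4.430 > Ia=0.471: effective rainfall P−Ia = 252191/63700 in
Runoff Q = (P−Ia)²/(P−Ia+S) = (3.959)²/(3.959+2.355) = 63600300481/25619566700 ≈ 2.482 in

Q = 63600300481/25619566700 in ≈ 2.482 in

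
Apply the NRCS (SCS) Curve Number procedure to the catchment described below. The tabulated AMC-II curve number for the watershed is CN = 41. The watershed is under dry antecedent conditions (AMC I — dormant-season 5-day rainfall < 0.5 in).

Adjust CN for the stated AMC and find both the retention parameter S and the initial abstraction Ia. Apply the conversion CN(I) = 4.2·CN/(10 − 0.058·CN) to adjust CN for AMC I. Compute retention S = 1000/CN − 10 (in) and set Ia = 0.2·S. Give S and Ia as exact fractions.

S = 29500/861 in ≈ 34.262 in; Ia = 5900/861 in ≈ 6.852 in

Adjust CN=41 to AMC I: 4.2·41/(10 − 0.058·41) → (861/5) ÷ (3811/500) = 86100/3811 ≈ 22.592
S = 1000/(86100/3811) − 10 = 29500/861 in ≈ 34.262 in
Initial abstraction Ia = S/5 = (29500/861)/5 = 5900/861 ≈ 6.852 in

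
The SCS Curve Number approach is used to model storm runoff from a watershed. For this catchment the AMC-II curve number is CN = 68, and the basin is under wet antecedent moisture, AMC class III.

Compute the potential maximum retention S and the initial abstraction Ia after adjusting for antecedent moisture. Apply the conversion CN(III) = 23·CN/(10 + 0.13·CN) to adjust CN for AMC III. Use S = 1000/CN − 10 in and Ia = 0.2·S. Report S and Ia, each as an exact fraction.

S = 800/391 in ≈ 2.046 in; Ia = 160/391 in ≈ 0.409 in

CN(III) from CN(II)=68: (23·68)/(10 + 0.13·68) = 39100/471 ≈ 83.015
Retention S: 1000/CN − 10 with CN=83.015 → S = 800/391 ≈ 2.046 in
Initial abstraction Ia = S/5 = (800/391)/5 = 160/391 ≈ 0.409 in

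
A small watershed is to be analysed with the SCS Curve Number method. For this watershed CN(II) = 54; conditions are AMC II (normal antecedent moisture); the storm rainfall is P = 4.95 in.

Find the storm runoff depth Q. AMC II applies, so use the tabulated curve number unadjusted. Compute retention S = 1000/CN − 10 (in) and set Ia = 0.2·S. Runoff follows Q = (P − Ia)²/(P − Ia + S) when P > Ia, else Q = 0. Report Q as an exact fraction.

CN(II) = 54; AMC II needs no correction.
Retention S: 1000/CN − 10 with CN=54.000 → S = 230/27 ≈ 8.519 in
Initial abstraction Ia = S/5 = (230/27)/5 = 46/27 ≈ 1.704 in
Since P=4.950 > Ia=1.704: effective rainfall P−Ia = 1753/540 in
Runoff Q = (P−Ia)²/(P−Ia+S) = (3.246)²/(3.246+8.519) = 3073009/3430620 ≈ 0.896 in

Q = 3073009/3430620 in ≈ 0.896 in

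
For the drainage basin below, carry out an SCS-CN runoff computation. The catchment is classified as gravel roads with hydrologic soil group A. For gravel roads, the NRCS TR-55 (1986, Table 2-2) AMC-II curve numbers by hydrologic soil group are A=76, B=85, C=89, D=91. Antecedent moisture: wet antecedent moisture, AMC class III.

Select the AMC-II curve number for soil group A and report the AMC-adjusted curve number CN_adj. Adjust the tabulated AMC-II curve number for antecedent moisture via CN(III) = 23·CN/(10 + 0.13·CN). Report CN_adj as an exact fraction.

NRCS table: gravel roads, soil group A → CN(II) = 76
Adjust CN=76 to AMC III: 23·76/(10 + 0.13·76) → 1748 ÷ (497/25) = 43700/497 ≈ 87.928

CN_adj = 43700/497 ≈ 87.928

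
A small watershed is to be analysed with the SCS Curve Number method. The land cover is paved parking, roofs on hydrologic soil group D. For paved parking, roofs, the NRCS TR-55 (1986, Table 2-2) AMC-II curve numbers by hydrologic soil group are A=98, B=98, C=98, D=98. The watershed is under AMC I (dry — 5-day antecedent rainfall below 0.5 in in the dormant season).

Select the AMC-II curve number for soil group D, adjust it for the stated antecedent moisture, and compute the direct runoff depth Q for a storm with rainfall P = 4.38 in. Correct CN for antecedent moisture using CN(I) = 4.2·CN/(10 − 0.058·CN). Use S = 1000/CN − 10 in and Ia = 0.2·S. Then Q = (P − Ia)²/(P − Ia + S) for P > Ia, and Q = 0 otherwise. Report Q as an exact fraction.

Q = 48554563201/12623308950 in ≈ 3.846 in

NRCS table: paved parking, roofs, soil group D → CN(II) = 98
CN(I) from CN(II)=98: (4.2·98)/(10 − 0.058·98) = 102900/1079 ≈ 95.366
S = 1000/(102900/1079) − 10 = 500/1029 in ≈ 0.486 in
Initial abstraction Ia = S/5 = (500/1029)/5 = 100/1029 ≈ 0.097 in
Since P=4.380 > Ia=0.097: effective rainfall P−Ia = 220351/51450 in
Runoff Q = (P−Ia)²/(P−Ia+S) = (4.283)²/(4.283+0.486) = 48554563201/12623308950 ≈ 3.846 in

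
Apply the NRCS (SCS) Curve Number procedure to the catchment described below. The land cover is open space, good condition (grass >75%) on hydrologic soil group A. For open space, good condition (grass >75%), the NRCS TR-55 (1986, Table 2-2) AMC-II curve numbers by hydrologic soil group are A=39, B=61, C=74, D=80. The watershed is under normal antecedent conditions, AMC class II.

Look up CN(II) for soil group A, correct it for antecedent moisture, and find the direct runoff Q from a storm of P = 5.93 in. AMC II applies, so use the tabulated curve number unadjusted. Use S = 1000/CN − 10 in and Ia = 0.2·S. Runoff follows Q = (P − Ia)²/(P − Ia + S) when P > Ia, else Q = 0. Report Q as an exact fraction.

Q = 119399329/280515300 in ≈ 0.426 in

NRCS table: open space, good condition (grass >75%), soil group A → CN(II) = 39
Average conditions: CN = 39 (no AMC adjustment).
Max retention: S = 1000/39 − 10 = 610/39 in (≈ 15.641 in)
Ia = 0.2·(610/39) = 122/39 in ≈ 3.128 in
Excess rainfall: 5.930 − 3.128 = 2.802 in; P > Ia so Q > 0
Q: (10927/3900)² ÷ (71927/3900) = 119399329/280515300 in (≈ 0.426 in)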